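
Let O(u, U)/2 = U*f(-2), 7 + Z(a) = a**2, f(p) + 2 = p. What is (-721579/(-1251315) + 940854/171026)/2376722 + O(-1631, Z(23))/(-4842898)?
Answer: 11578062774764460278/13387351747159427369085 ≈ 0.00086485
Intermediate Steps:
f(p) = -2 + p
Z(a) = -7 + a**2
O(u, U) = -8*U (O(u, U) = 2*(U*(-2 - 2)) = 2*(U*(-4)) = 2*(-4*U) = -8*U)
(-721579/(-1251315) + 940854/171026)/2376722 + O(-1631, Z(23))/(-4842898) = (-721579/(-1251315) + 940854/171026)/2376722 - 8*(-7 + 23**2)/(-4842898) = (-721579*(-1/1251315) + 940854*(1/171026))*(1/2376722) - 8*(-7 + 529)*(-1/4842898) = (31373/54405 + 470427/85513)*(1/2376722) - 8*522*(-1/4842898) = (28276380284/4652334765)*(1/2376722) - 4176*(-1/4842898) = 14138190142/5528653193670165 + 2088/2421449 = 11578062774764460278/13387351747159427369085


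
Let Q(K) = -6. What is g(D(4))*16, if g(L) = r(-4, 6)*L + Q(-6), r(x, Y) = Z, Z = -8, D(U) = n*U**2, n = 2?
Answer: -4192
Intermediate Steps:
D(U) = 2*U**2
r(x, Y) = -8
g(L) = -6 - 8*L (g(L) = -8*L - 6 = -6 - 8*L)
g(D(4))*16 = (-6 - 16*4**2)*16 = (-6 - 16*16)*16 = (-6 - 8*32)*16 = (-6 - 256)*16 = -262*16 = -4192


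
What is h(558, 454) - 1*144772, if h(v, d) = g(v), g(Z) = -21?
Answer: -144793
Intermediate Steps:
h(v, d) = -21
h(558, 454) - 1*144772 = -21 - 1*144772 = -21 - 144772 = -144793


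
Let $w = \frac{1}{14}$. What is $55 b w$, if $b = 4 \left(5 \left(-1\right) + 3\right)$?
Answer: $- \frac{220}{7} \approx -31.429$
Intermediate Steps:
$w = \frac{1}{14} \approx 0.071429$
$b = -8$ ($b = 4 \left(-5 + 3\right) = 4 \left(-2\right) = -8$)
$55 b w = 55 \left(-8\right) \frac{1}{14} = \left(-440\right) \frac{1}{14} = - \frac{220}{7}$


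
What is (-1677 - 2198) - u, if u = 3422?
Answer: -7297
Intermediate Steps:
(-1677 - 2198) - u = (-1677 - 2198) - 1*3422 = -3875 - 3422 = -7297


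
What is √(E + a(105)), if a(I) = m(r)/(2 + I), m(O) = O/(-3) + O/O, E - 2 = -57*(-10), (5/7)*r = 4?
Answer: √1473465435/1605 ≈ 23.916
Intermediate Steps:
r = 28/5 (r = (7/5)*4 = 28/5 ≈ 5.6000)
E = 572 (E = 2 - 57*(-10) = 2 + 570 = 572)
m(O) = 1 - O/3 (m(O) = O*(-⅓) + 1 = -O/3 + 1 = 1 - O/3)
a(I) = -13/(15*(2 + I)) (a(I) = (1 - ⅓*28/5)/(2 + I) = (1 - 28/15)/(2 + I) = -13/(15*(2 + I)))
√(E + a(105)) = √(572 - 13/(30 + 15*105)) = √(572 - 13/(30 + 1575)) = √(572 - 13/1605) = √(918047/1605) = √1473465435/1605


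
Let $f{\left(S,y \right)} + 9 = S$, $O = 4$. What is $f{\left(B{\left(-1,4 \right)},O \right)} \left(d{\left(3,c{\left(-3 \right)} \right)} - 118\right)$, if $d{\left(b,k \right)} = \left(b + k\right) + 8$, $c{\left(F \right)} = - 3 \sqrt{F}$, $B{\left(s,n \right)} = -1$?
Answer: $1070 + 30 i \sqrt{3} \approx 1070.0 + 51.962 i$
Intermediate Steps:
$f{\left(S,y \right)} = -9 + S$
$d{\left(b,k \right)} = 8 + b + k$
$f{\left(B{\left(-1,4 \right)},O \right)} \left(d{\left(3,c{\left(-3 \right)} \right)} - 118\right) = \left(-9 - 1\right) \left(\left(8 + 3 - 3 \sqrt{-3}\right) - 118\right) = - 10 \left(\left(8 + 3 - 3 i \sqrt{3}\right) - 118\right) = - 10 \left(\left(11 - 3 i \sqrt{3}\right) - 118\right) = - 10 \left(-107 - 3 i \sqrt{3}\right) = 1070 + 30 i \sqrt{3}$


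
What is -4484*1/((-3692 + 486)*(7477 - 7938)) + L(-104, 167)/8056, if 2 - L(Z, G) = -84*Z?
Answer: -3236169537/2976623524 ≈ -1.0872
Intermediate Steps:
L(Z, G) = 2 + 84*Z (L(Z, G) = 2 - (-84)*Z = 2 + 84*Z)
-4484*1/((-3692 + 486)*(7477 - 7938)) + L(-104, 167)/8056 = -4484*1/((-3692 + 486)*(7477 - 7938)) + (2 + 84*(-104))/8056 = -4484/((-3206*(-461))) + (2 - 8736)*(1/8056) = -4484/1477966 - 8734*1/8056 = -4484*1/1477966 - 4367/4028 = -2242/738983 - 4367/4028 = -3236169537/2976623524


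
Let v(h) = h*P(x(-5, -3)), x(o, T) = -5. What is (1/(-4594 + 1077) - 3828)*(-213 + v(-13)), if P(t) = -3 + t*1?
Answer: 1467475393/3517 ≈ 4.1725e+5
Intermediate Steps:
P(t) = -3 + t
v(h) = -8*h (v(h) = h*(-3 - 5) = h*(-8) = -8*h)
(1/(-4594 + 1077) - 3828)*(-213 + v(-13)) = (1/(-4594 + 1077) - 3828)*(-213 - 8*(-13)) = (1/(-3517) - 3828)*(-213 + 104) = (-1/3517 - 3828)*(-109) = -13463077/3517*(-109) = 1467475393/3517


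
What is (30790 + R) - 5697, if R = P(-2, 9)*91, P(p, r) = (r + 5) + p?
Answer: 26185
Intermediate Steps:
P(p, r) = 5 + p + r (P(p, r) = (5 + r) + p = 5 + p + r)
R = 1092 (R = (5 - 2 + 9)*91 = 12*91 = 1092)
(30790 + R) - 5697 = (30790 + 1092) - 5697 = 31882 - 5697 = 26185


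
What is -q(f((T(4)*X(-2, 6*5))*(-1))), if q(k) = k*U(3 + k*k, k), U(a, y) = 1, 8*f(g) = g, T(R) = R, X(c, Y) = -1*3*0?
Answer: 0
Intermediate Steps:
X(c, Y) = 0 (X(c, Y) = -3*0 = 0)
f(g) = g/8
q(k) = k (q(k) = k*1 = k)
-q(f((T(4)*X(-2, 6*5))*(-1))) = -(4*0)*(-1)/8 = -0*(-1)/8 = -0/8 = -1*0 = 0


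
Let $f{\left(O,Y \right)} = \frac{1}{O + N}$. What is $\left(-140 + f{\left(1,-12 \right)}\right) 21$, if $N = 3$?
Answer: $- \frac{11739}{4} \approx -2934.8$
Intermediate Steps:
$f{\left(O,Y \right)} = \frac{1}{3 + O}$ ($f{\left(O,Y \right)} = \frac{1}{O + 3} = \frac{1}{3 + O}$)
$\left(-140 + f{\left(1,-12 \right)}\right) 21 = \left(-140 + \frac{1}{3 + 1}\right) 21 = \left(-140 + \frac{1}{4}\right) 21 = \left(- \frac{559}{4}\right) 21 = - \frac{11739}{4}$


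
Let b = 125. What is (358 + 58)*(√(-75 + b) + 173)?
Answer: 71968 + 2080*√2 ≈ 74910.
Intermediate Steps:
(358 + 58)*(√(-75 + b) + 173) = (358 + 58)*(√(-75 + 125) + 173) = 416*(√50 + 173) = 416*(5*√2 + 173) = 416*(173 + 5*√2) = 71968 + 2080*√2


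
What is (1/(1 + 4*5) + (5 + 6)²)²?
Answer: 6461764/441 ≈ 14653.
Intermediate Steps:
(1/(1 + 4*5) + (5 + 6)²)² = (1/(1 + 20) + 11²)² = (1/21 + 121)² = (2542/21)² = 6461764/441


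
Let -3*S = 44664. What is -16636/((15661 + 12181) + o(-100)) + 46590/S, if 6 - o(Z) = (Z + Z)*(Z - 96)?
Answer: -17575807/10563036 ≈ -1.6639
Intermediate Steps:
o(Z) = 6 - 2*Z*(-96 + Z) (o(Z) = 6 - (Z + Z)*(Z - 96) = 6 - 2*Z*(-96 + Z))
S = -14888 (S = -⅓*44664 = -14888)
-16636/((15661 + 12181) + o(-100)) + 46590/S = -16636/((15661 + 12181) + (6 - 2*(-100)² + 192*(-100))) + 46590/(-14888) = -16636/(27842 + (6 - 2*10000 - 19200)) + 46590*(-1/14888) = -16636/(27842 + (6 - 20000 - 19200)) - 23295/7444 = -16636/(27842 - 39194) - 23295/7444 = -16636/(-11352) - 23295/7444 = -16636*(-1/11352) - 23295/7444 = 4159/2838 - 23295/7444 = -17575807/10563036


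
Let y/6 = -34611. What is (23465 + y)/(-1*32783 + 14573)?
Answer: 184201/18210 ≈ 10.115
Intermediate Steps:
y = -207666 (y = 6*(-34611) = -207666)
(23465 + y)/(-1*32783 + 14573) = (23465 - 207666)/(-1*32783 + 14573) = -184201/(-32783 + 14573) = -184201/(-18210) = -184201*(-1/18210) = 184201/18210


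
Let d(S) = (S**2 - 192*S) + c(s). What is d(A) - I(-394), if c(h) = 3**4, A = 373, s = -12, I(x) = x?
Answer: 67988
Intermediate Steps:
c(h) = 81
d(S) = 81 + S**2 - 192*S (d(S) = (S**2 - 192*S) + 81 = 81 + S**2 - 192*S)
d(A) - I(-394) = (81 + 373**2 - 192*373) - 1*(-394) = (81 + 139129 - 71616) + 394 = 67594 + 394 = 67988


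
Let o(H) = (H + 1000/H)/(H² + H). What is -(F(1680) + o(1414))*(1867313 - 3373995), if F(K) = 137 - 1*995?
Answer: -914331742550061742/707286335 ≈ -1.2927e+9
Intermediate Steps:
o(H) = (H + 1000/H)/(H + H²)
F(K) = -858 (F(K) = 137 - 995 = -858)
-(F(1680) + o(1414))*(1867313 - 3373995) = -(-858 + (1000 + 1414²)/(1414²*(1 + 1414)))*(1867313 - 3373995) = -(-858 + (1/1999396)*(1000 + 1999396)/1415)*(-1506682) = -(-858 + (1/1999396)*(1/1415)*2000396)*(-1506682) = -(-858 + 500099/707286335)*(-1506682) = -(-606851175331)*(-1506682)/707286335 = -1*914331742550061742/707286335 = -914331742550061742/707286335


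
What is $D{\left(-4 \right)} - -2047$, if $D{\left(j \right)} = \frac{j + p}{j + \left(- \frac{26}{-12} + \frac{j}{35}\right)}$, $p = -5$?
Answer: $\frac{839113}{409} \approx 2051.6$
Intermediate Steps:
$D{\left(j \right)} = \frac{-5 + j}{\frac{13}{6} + \frac{36 j}{35}}$ ($D{\left(j \right)} = \frac{j - 5}{j + \left(- \frac{26}{-12} + \frac{j}{35}\right)} = \frac{-5 + j}{j + \left(\left(-26\right) \left(- \frac{1}{12}\right) + j \frac{1}{35}\right)} = \frac{-5 + j}{j + \left(\frac{13}{6} + \frac{j}{35}\right)} = \frac{-5 + j}{\frac{13}{6} + \frac{36 j}{35}}$)
$D{\left(-4 \right)} - -2047 = \frac{210 \left(-5 - 4\right)}{455 + 216 \left(-4\right)} - -2047 = 210 \frac{1}{455 - 864} \left(-9\right) + 2047 = 210 \frac{1}{-409} \left(-9\right) + 2047 = 210 \left(- \frac{1}{409}\right) \left(-9\right) + 2047 = \frac{1890}{409} + 2047 = \frac{839113}{409}$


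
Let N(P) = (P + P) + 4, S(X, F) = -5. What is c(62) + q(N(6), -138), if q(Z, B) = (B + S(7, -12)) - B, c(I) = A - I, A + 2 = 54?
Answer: -15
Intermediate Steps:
A = 52 (A = -2 + 54 = 52)
c(I) = 52 - I
N(P) = 4 + 2*P (N(P) = 2*P + 4 = 4 + 2*P)
q(Z, B) = -5 (q(Z, B) = (B - 5) - B = (-5 + B) - B = -5)
c(62) + q(N(6), -138) = (52 - 1*62) - 5 = (52 - 62) - 5 = -10 - 5 = -15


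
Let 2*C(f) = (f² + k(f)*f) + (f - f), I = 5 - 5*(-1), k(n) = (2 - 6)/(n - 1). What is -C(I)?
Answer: -430/9 ≈ -47.778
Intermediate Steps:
k(n) = -4/(-1 + n)
I = 10 (I = 5 + 5 = 10)
C(f) = f²/2 - 2*f/(-1 + f) (C(f) = ((f² + (-4/(-1 + f))*f) + (f - f))/2 = ((f² - 4*f/(-1 + f)) + 0)/2 = (f² - 4*f/(-1 + f))/2 = f²/2 - 2*f/(-1 + f))
-C(I) = -10*(-4 + 10*(-1 + 10))/(2*(-1 + 10)) = -10*(-4 + 10*9)/(2*9) = -10*(-4 + 90)/(2*9) = -10*86/(2*9) = -1*430/9 = -430/9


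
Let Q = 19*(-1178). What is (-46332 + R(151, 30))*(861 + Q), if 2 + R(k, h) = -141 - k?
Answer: 1003438146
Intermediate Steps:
R(k, h) = -143 - k (R(k, h) = -2 + (-141 - k) = -143 - k)
Q = -22382
(-46332 + R(151, 30))*(861 + Q) = (-46332 + (-143 - 1*151))*(861 - 22382) = (-46332 + (-143 - 151))*(-21521) = (-46332 - 294)*(-21521) = -46626*(-21521) = 1003438146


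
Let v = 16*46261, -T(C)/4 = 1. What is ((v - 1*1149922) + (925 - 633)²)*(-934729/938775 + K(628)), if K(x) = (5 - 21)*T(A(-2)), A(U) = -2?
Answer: -19192094995822/938775 ≈ -2.0444e+7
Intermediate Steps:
T(C) = -4 (T(C) = -4*1 = -4)
v = 740176
K(x) = 64 (K(x) = (5 - 21)*(-4) = -16*(-4) = 64)
((v - 1*1149922) + (925 - 633)²)*(-934729/938775 + K(628)) = ((740176 - 1*1149922) + (925 - 633)²)*(-934729/938775 + 64) = ((740176 - 1149922) + 292²)*(-934729*1/938775 + 64) = (-409746 + 85264)*(-934729/938775 + 64) = -324482*59146871/938775 = -19192094995822/938775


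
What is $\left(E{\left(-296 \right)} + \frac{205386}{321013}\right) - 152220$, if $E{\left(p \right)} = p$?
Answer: $- \frac{48959413322}{321013} \approx -1.5252 \cdot 10^{5}$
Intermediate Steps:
$\left(E{\left(-296 \right)} + \frac{205386}{321013}\right) - 152220 = \left(-296 + \frac{205386}{321013}\right) - 152220 = - \frac{94814462}{321013} - 152220 = - \frac{48959413322}{321013}$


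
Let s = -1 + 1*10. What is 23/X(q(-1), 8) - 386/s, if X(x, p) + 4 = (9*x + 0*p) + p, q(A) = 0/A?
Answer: -1337/36 ≈ -37.139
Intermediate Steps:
q(A) = 0
X(x, p) = -4 + p + 9*x (X(x, p) = -4 + ((9*x + 0*p) + p) = -4 + ((9*x + 0) + p) = -4 + (9*x + p) = -4 + (p + 9*x) = -4 + p + 9*x)
s = 9 (s = -1 + 10 = 9)
23/X(q(-1), 8) - 386/s = 23/(-4 + 8 + 9*0) - 386/9 = 23/(-4 + 8 + 0) - 386*⅑ = 23/4 - 386/9 = -1337/36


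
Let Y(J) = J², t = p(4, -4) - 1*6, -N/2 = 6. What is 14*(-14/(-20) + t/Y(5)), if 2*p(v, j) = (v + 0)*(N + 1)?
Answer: -147/25 ≈ -5.8800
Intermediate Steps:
N = -12 (N = -2*6 = -12)
p(v, j) = -11*v/2 (p(v, j) = ((v + 0)*(-12 + 1))/2 = (v*(-11))/2 = (-11*v)/2 = -11*v/2)
t = -28 (t = -11/2*4 - 1*6 = -22 - 6 = -28)
14*(-14/(-20) + t/Y(5)) = 14*(-14/(-20) - 28/(5²)) = 14*(-14*(-1/20) - 28/25) = 14*(7/10 - 28*1/25) = 14*(7/10 - 28/25) = 14*(-21/50) = -147/25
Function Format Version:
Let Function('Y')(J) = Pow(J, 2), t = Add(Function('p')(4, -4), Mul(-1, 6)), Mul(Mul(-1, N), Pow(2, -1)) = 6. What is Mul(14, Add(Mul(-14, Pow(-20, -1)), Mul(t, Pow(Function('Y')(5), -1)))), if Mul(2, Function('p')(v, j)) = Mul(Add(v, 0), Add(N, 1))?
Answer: Rational(-147, 25) ≈ -5.8800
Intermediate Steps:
N = -12 (N = Mul(-2, 6) = -12)
Function('p')(v, j) = Mul(Rational(-11, 2), v) (Function('p')(v, j) = Mul(Rational(1, 2), Mul(Add(v, 0), Add(-12, 1))) = Mul(Rational(1, 2), Mul(v, -11)) = Mul(Rational(1, 2), Mul(-11, v)) = Mul(Rational(-11, 2), v))
t = -28 (t = Add(Mul(Rational(-11, 2), 4), Mul(-1, 6)) = Add(-22, -6) = -28)
Mul(14, Add(Mul(-14, Pow(-20, -1)), Mul(t, Pow(Function('Y')(5), -1)))) = Mul(14, Add(Mul(-14, Pow(-20, -1)), Mul(-28, Pow(Pow(5, 2), -1)))) = Mul(14, Add(Mul(-14, Rational(-1, 20)), Mul(-28, Pow(25, -1)))) = Mul(14, Add(Rational(7, 10), Mul(-28, Rational(1, 25)))) = Mul(14, Add(Rational(7, 10), Rational(-28, 25))) = Mul(14, Rational(-21, 50)) = Rational(-147, 25)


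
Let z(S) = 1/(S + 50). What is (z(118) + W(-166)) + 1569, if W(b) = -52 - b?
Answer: 282745/168 ≈ 1683.0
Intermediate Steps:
z(S) = 1/(50 + S)
(z(118) + W(-166)) + 1569 = (1/(50 + 118) + (-52 - 1*(-166))) + 1569 = (1/168 + (-52 + 166)) + 1569 = (1/168 + 114) + 1569 = 19153/168 + 1569 = 282745/168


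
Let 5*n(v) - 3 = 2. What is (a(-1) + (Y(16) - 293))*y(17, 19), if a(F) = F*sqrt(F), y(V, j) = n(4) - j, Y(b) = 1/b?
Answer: 42183/8 + 18*I ≈ 5272.9 + 18.0*I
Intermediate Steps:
n(v) = 1 (n(v) = 3/5 + (1/5)*2 = 3/5 + 2/5 = 1)
y(V, j) = 1 - j
a(F) = F**(3/2)
(a(-1) + (Y(16) - 293))*y(17, 19) = ((-1)**(3/2) + (1/16 - 293))*(1 - 1*19) = (-I + (1/16 - 293))*(1 - 19) = (-I - 4687/16)*(-18) = (-4687/16 - I)*(-18) = 42183/8 + 18*I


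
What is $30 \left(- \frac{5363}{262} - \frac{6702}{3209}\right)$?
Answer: $- \frac{284486865}{420379} \approx -676.74$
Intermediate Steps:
$30 \left(- \frac{5363}{262} - \frac{6702}{3209}\right) = 30 \left(- \frac{18965791}{840758}\right) = - \frac{284486865}{420379}$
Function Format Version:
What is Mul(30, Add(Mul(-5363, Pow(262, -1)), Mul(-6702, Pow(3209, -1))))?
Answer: Rational(-284486865, 420379) ≈ -676.74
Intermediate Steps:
Mul(30, Add(Mul(-5363, Pow(262, -1)), Mul(-6702, Pow(3209, -1)))) = Mul(30, Add(Mul(-5363, Rational(1, 262)), Mul(-6702, Rational(1, 3209)))) = Mul(30, Add(Rational(-5363, 262), Rational(-6702, 3209))) = Mul(30, Rational(-18965791, 840758)) = Rational(-284486865, 420379)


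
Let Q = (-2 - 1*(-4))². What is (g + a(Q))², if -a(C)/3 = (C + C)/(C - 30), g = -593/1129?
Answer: 34093921/215414329 ≈ 0.15827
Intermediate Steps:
Q = 4 (Q = (-2 + 4)² = 2² = 4)
g = -593/1129 (g = -593*1/1129 = -593/1129 ≈ -0.52524)
a(C) = -6*C/(-30 + C) (a(C) = -3*(C + C)/(C - 30) = -3*2*C/(-30 + C) = -6*C/(-30 + C))
(g + a(Q))² = (-593/1129 - 6*4/(-30 + 4))² = (-593/1129 - 6*4/(-26))² = (-593/1129 - 6*4*(-1/26))² = (-593/1129 + 12/13)² = (5839/14677)² = 34093921/215414329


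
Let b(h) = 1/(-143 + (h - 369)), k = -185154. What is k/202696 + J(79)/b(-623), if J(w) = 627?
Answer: -72123890037/101348 ≈ -7.1165e+5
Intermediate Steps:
b(h) = 1/(-512 + h) (b(h) = 1/(-143 + (-369 + h)) = 1/(-512 + h))
k/202696 + J(79)/b(-623) = -185154/202696 + 627/(1/(-512 - 623)) = -185154*1/202696 + 627/(1/(-1135)) = -92577/101348 + 627/(-1/1135) = -92577/101348 + 627*(-1135) = -92577/101348 - 711645 = -72123890037/101348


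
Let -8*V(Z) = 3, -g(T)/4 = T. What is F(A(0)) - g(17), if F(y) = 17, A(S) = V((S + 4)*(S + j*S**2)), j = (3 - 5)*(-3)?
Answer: 85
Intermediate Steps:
j = 6 (j = -2*(-3) = 6)
g(T) = -4*T
V(Z) = -3/8 (V(Z) = -1/8*3 = -3/8)
A(S) = -3/8
F(A(0)) - g(17) = 17 - (-4)*17 = 17 - 1*(-68) = 17 + 68 = 85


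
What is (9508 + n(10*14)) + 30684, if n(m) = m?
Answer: 40332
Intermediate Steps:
(9508 + n(10*14)) + 30684 = (9508 + 10*14) + 30684 = (9508 + 140) + 30684 = 9648 + 30684 = 40332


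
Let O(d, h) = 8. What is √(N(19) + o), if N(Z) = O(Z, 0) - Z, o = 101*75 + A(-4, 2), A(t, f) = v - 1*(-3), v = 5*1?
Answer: 2*√1893 ≈ 87.017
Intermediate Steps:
v = 5
A(t, f) = 8 (A(t, f) = 5 - 1*(-3) = 5 + 3 = 8)
o = 7583 (o = 101*75 + 8 = 7575 + 8 = 7583)
N(Z) = 8 - Z
√(N(19) + o) = √((8 - 1*19) + 7583) = √((8 - 19) + 7583) = √(-11 + 7583) = √7572 = 2*√1893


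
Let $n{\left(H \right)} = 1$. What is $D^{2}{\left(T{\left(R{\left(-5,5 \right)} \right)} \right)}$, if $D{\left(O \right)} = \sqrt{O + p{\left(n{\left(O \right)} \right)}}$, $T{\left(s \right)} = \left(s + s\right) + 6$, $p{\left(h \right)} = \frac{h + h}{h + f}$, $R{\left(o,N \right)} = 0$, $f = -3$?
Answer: $5$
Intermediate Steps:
$p{\left(h \right)} = \frac{2 h}{-3 + h}$ ($p{\left(h \right)} = \frac{h + h}{h - 3} = \frac{2 h}{-3 + h}$)
$T{\left(s \right)} = 6 + 2 s$ ($T{\left(s \right)} = 2 s + 6 = 6 + 2 s$)
$D{\left(O \right)} = \sqrt{-1 + O}$ ($D{\left(O \right)} = \sqrt{O + 2 \cdot 1 \frac{1}{-3 + 1}} = \sqrt{O + 2 \cdot 1 \frac{1}{-2}} = \sqrt{O + 2 \cdot 1 \left(- \frac{1}{2}\right)} = \sqrt{O - 1} = \sqrt{-1 + O}$)
$D^{2}{\left(T{\left(R{\left(-5,5 \right)} \right)} \right)} = \left(\sqrt{-1 + \left(6 + 2 \cdot 0\right)}\right)^{2} = \left(\sqrt{-1 + \left(6 + 0\right)}\right)^{2} = \left(\sqrt{-1 + 6}\right)^{2} = \left(\sqrt{5}\right)^{2} = 5$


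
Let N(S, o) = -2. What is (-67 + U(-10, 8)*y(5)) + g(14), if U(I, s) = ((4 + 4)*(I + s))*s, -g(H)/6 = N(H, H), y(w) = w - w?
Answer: -55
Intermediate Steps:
y(w) = 0
g(H) = 12 (g(H) = -6*(-2) = 12)
U(I, s) = s*(8*I + 8*s) (U(I, s) = (8*(I + s))*s = (8*I + 8*s)*s = s*(8*I + 8*s))
(-67 + U(-10, 8)*y(5)) + g(14) = (-67 + (8*8*(-10 + 8))*0) + 12 = (-67 + (8*8*(-2))*0) + 12 = (-67 - 128*0) + 12 = (-67 + 0) + 12 = -67 + 12 = -55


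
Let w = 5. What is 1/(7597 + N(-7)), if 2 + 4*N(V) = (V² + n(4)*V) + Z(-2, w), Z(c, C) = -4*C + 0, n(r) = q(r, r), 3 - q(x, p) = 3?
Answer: 4/30415 ≈ 0.00013151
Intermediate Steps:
q(x, p) = 0 (q(x, p) = 3 - 1*3 = 3 - 3 = 0)
n(r) = 0
Z(c, C) = -4*C
N(V) = -11/2 + V²/4 (N(V) = -½ + ((V² + 0*V) - 4*5)/4 = -½ + ((V² + 0) - 20)/4 = -½ + (V² - 20)/4 = -½ + (-20 + V²)/4 = -½ + (-5 + V²/4) = -11/2 + V²/4)
1/(7597 + N(-7)) = 1/(7597 + (-11/2 + (¼)*(-7)²)) = 1/(7597 + (-11/2 + (¼)*49)) = 1/(7597 + (-11/2 + 49/4)) = 1/(7597 + 27/4) = 1/(30415/4) = 4/30415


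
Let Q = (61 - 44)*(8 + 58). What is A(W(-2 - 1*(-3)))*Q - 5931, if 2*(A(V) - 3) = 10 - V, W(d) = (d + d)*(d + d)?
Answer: 801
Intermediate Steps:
W(d) = 4*d² (W(d) = (2*d)*(2*d) = 4*d²)
Q = 1122 (Q = 17*66 = 1122)
A(V) = 8 - V/2 (A(V) = 3 + (10 - V)/2 = 3 + (5 - V/2) = 8 - V/2)
A(W(-2 - 1*(-3)))*Q - 5931 = (8 - 2*(-2 - 1*(-3))²)*1122 - 5931 = (8 - 2*(-2 + 3)²)*1122 - 5931 = (8 - 2*1²)*1122 - 5931 = (8 - 2)*1122 - 5931 = 6*1122 - 5931 = 6732 - 5931 = 801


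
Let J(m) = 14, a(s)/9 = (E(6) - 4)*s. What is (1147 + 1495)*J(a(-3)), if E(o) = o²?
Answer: 36988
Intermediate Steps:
a(s) = 288*s (a(s) = 9*((6² - 4)*s) = 9*((36 - 4)*s) = 9*(32*s) = 288*s)
(1147 + 1495)*J(a(-3)) = (1147 + 1495)*14 = 2642*14 = 36988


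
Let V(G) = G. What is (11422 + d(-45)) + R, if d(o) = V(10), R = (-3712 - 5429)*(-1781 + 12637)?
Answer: -99223264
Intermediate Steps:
R = -99234696 (R = -9141*10856 = -99234696)
d(o) = 10
(11422 + d(-45)) + R = (11422 + 10) - 99234696 = 11432 - 99234696 = -99223264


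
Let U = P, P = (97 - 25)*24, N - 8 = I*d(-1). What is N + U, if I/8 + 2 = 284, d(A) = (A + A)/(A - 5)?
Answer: 2488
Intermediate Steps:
d(A) = 2*A/(-5 + A) (d(A) = (2*A)/(-5 + A) = 2*A/(-5 + A))
I = 2256 (I = -16 + 8*284 = -16 + 2272 = 2256)
N = 760 (N = 8 + 2256*(2*(-1)/(-5 - 1)) = 8 + 2256*(2*(-1)/(-6)) = 8 + 2256*(2*(-1)*(-⅙)) = 8 + 2256*(⅓) = 8 + 752 = 760)
P = 1728 (P = 72*24 = 1728)
U = 1728
N + U = 760 + 1728 = 2488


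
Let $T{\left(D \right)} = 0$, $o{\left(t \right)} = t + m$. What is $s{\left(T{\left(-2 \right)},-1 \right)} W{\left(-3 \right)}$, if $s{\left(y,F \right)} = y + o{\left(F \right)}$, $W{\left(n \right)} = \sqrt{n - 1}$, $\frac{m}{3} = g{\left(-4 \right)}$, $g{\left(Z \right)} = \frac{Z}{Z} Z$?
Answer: $- 26 i \approx - 26.0 i$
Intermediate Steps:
$g{\left(Z \right)} = Z$ ($g{\left(Z \right)} = 1 Z = Z$)
$m = -12$ ($m = 3 \left(-4\right) = -12$)
$o{\left(t \right)} = -12 + t$ ($o{\left(t \right)} = t - 12 = -12 + t$)
$W{\left(n \right)} = \sqrt{-1 + n}$
$s{\left(y,F \right)} = -12 + F + y$ ($s{\left(y,F \right)} = y + \left(-12 + F\right) = -12 + F + y$)
$s{\left(T{\left(-2 \right)},-1 \right)} W{\left(-3 \right)} = \left(-12 - 1 + 0\right) \sqrt{-1 - 3} = - 13 \sqrt{-4} = - 13 \cdot 2 i = - 26 i$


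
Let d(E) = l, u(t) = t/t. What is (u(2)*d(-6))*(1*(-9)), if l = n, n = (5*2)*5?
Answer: -450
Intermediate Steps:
u(t) = 1
n = 50 (n = 10*5 = 50)
l = 50
d(E) = 50
(u(2)*d(-6))*(1*(-9)) = (1*50)*(1*(-9)) = 50*(-9) = -450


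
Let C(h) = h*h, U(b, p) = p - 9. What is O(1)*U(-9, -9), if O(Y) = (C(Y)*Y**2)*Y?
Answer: -18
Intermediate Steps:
U(b, p) = -9 + p
C(h) = h**2
O(Y) = Y**5 (O(Y) = (Y**2*Y**2)*Y = Y**4*Y = Y**5)
O(1)*U(-9, -9) = 1**5*(-9 - 9) = 1*(-18) = -18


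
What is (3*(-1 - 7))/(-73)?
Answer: 24/73 ≈ 0.32877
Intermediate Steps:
(3*(-1 - 7))/(-73) = (3*(-8))*(-1/73) = -24*(-1/73) = 24/73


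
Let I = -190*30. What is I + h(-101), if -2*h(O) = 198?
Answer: -5799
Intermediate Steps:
I = -5700
h(O) = -99 (h(O) = -1/2*198 = -99)
I + h(-101) = -5700 - 99 = -5799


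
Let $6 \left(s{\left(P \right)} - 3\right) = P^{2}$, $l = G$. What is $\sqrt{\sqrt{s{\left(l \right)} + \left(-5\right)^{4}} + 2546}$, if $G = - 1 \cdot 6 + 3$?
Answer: $\frac{\sqrt{10184 + 2 \sqrt{2518}}}{2} \approx 50.706$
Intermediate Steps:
$G = -3$ ($G = \left(-1\right) 6 + 3 = -6 + 3 = -3$)
$l = -3$
$s{\left(P \right)} = 3 + \frac{P^{2}}{6}$
$\sqrt{\sqrt{s{\left(l \right)} + \left(-5\right)^{4}} + 2546} = \sqrt{\sqrt{\left(3 + \frac{\left(-3\right)^{2}}{6}\right) + \left(-5\right)^{4}} + 2546} = \sqrt{\sqrt{\left(3 + \frac{1}{6} \cdot 9\right) + 625} + 2546} = \sqrt{\sqrt{\left(3 + \frac{3}{2}\right) + 625} + 2546} = \sqrt{\sqrt{\frac{9}{2} + 625} + 2546} = \sqrt{\sqrt{\frac{1259}{2}} + 2546} = \sqrt{\frac{\sqrt{2518}}{2} + 2546} = \sqrt{2546 + \frac{\sqrt{2518}}{2}}$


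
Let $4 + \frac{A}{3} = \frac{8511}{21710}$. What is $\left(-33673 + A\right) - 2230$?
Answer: $- \frac{779689117}{21710} \approx -35914.0$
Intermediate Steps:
$A = - \frac{234987}{21710}$ ($A = -12 + 3 \cdot \frac{8511}{21710} = -12 + \frac{25533}{21710} = - \frac{234987}{21710} \approx -10.824$)
$\left(-33673 + A\right) - 2230 = \left(-33673 - \frac{234987}{21710}\right) - 2230 = - \frac{731275817}{21710} - 2230 = - \frac{779689117}{21710}$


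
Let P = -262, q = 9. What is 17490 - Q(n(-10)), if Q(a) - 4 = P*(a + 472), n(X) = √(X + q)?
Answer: 141150 + 262*I ≈ 1.4115e+5 + 262.0*I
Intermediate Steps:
n(X) = √(9 + X) (n(X) = √(X + 9) = √(9 + X))
Q(a) = -123660 - 262*a (Q(a) = 4 - 262*(a + 472) = 4 - 262*(472 + a) = 4 + (-123664 - 262*a) = -123660 - 262*a)
17490 - Q(n(-10)) = 17490 - (-123660 - 262*√(9 - 10)) = 17490 - (-123660 - 262*I) = 17490 + (123660 + 262*I) = 141150 + 262*I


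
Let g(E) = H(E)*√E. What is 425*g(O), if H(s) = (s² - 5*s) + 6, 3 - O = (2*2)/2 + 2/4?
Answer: 6375*√2/8 ≈ 1127.0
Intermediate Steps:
O = ½ (O = 3 - ((2*2)/2 + 2/4) = 3 - (4*(½) + 2*(¼)) = 3 - (2 + ½) = 3 - 1*5/2 = 3 - 5/2 = ½ ≈ 0.50000)
H(s) = 6 + s² - 5*s
g(E) = √E*(6 + E² - 5*E) (g(E) = (6 + E² - 5*E)*√E = √E*(6 + E² - 5*E))
425*g(O) = 425*(√(½)*(6 + (½)² - 5*½)) = 425*((√2/2)*(6 + ¼ - 5/2)) = 425*((√2/2)*(15/4)) = 425*(15*√2/8) = 6375*√2/8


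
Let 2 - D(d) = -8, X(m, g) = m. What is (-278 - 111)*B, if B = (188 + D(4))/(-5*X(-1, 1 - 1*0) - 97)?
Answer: 38511/46 ≈ 837.20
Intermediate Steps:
D(d) = 10 (D(d) = 2 - 1*(-8) = 2 + 8 = 10)
B = -99/46 (B = (188 + 10)/(-5*(-1) - 97) = 198/(5 - 97) = 198/(-92) = 198*(-1/92) = -99/46 ≈ -2.1522)
(-278 - 111)*B = (-278 - 111)*(-99/46) = -389*(-99/46) = 38511/46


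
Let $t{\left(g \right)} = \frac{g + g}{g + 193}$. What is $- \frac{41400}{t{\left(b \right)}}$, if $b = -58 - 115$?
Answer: $\frac{414000}{173} \approx 2393.1$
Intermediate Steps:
$b = -173$ ($b = -58 - 115 = -173$)
$t{\left(g \right)} = \frac{2 g}{193 + g}$
$- \frac{41400}{t{\left(b \right)}} = - \frac{41400}{2 \left(-173\right) \frac{1}{193 - 173}} = - \frac{41400}{2 \left(-173\right) \frac{1}{20}} = - \frac{41400}{- \frac{173}{10}} = \left(-41400\right) \left(- \frac{10}{173}\right) = \frac{414000}{173}$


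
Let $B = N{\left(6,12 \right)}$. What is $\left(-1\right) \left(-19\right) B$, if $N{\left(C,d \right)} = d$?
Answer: $228$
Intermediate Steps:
$B = 12$
$\left(-1\right) \left(-19\right) B = \left(-1\right) \left(-19\right) 12 = 19 \cdot 12 = 228$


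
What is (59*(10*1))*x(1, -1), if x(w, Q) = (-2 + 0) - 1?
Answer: -1770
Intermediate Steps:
x(w, Q) = -3 (x(w, Q) = -2 - 1 = -3)
(59*(10*1))*x(1, -1) = (59*(10*1))*(-3) = (59*10)*(-3) = 590*(-3) = -1770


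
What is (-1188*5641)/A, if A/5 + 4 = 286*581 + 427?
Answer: -6701508/832945 ≈ -8.0456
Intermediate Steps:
A = 832945 (A = -20 + 5*(286*581 + 427) = -20 + 5*(166166 + 427) = -20 + 5*166593 = -20 + 832965 = 832945)
(-1188*5641)/A = -1188*5641/832945 = -6701508*1/832945 = -6701508/832945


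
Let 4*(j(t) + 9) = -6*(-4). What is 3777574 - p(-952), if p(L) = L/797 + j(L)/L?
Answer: 2866212510969/758744 ≈ 3.7776e+6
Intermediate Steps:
j(t) = -3 (j(t) = -9 + (-6*(-4))/4 = -9 + (¼)*24 = -9 + 6 = -3)
p(L) = -3/L + L/797 (p(L) = L/797 - 3/L = -3/L + L/797)
3777574 - p(-952) = 3777574 - (-3/(-952) + (1/797)*(-952)) = 3777574 - (-3*(-1/952) - 952/797) = 3777574 - (3/952 - 952/797) = 3777574 - 1*(-903913/758744) = 3777574 + 903913/758744 = 2866212510969/758744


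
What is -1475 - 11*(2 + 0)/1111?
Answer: -148977/101 ≈ -1475.0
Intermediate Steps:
-1475 - 11*(2 + 0)/1111 = -1475 - 11*2*(1/1111) = -1475 - 22*1/1111 = -1475 - 2/101 = -148977/101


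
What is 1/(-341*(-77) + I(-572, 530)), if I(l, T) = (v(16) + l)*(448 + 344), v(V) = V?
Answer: -1/414095 ≈ -2.4149e-6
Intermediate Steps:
I(l, T) = 12672 + 792*l (I(l, T) = (16 + l)*(448 + 344) = (16 + l)*792 = 12672 + 792*l)
1/(-341*(-77) + I(-572, 530)) = 1/(-341*(-77) + (12672 + 792*(-572))) = 1/(26257 + (12672 - 453024)) = 1/(26257 - 440352) = 1/(-414095) = -1/414095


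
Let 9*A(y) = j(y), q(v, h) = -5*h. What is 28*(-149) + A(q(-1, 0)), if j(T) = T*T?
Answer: -4172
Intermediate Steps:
j(T) = T²
A(y) = y²/9
28*(-149) + A(q(-1, 0)) = 28*(-149) + (-5*0)²/9 = -4172 + (⅑)*0² = -4172 + (⅑)*0 = -4172 + 0 = -4172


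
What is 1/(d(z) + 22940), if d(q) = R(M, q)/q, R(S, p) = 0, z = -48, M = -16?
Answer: 1/22940 ≈ 4.3592e-5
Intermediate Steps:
d(q) = 0 (d(q) = 0/q = 0)
1/(d(z) + 22940) = 1/(0 + 22940) = 1/22940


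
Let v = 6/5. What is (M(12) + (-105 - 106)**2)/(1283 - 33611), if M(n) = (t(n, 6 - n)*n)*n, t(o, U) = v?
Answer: -223469/161640 ≈ -1.3825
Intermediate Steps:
v = 6/5 (v = 6*(1/5) = 6/5 ≈ 1.2000)
t(o, U) = 6/5
M(n) = 6*n**2/5 (M(n) = (6*n/5)*n = 6*n**2/5)
(M(12) + (-105 - 106)**2)/(1283 - 33611) = ((6/5)*12**2 + (-105 - 106)**2)/(1283 - 33611) = ((6/5)*144 + (-211)**2)/(-32328) = (864/5 + 44521)*(-1/32328) = (223469/5)*(-1/32328) = -223469/161640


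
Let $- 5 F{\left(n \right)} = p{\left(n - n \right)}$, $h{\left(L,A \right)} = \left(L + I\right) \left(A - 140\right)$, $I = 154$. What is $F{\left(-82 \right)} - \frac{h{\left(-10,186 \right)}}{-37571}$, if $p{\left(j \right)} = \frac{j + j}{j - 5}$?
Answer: $\frac{6624}{37571} \approx 0.17631$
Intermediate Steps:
$p{\left(j \right)} = \frac{2 j}{-5 + j}$
$h{\left(L,A \right)} = \left(-140 + A\right) \left(154 + L\right)$ ($h{\left(L,A \right)} = \left(L + 154\right) \left(A - 140\right) = \left(154 + L\right) \left(-140 + A\right) = \left(-140 + A\right) \left(154 + L\right)$)
$F{\left(n \right)} = 0$ ($F{\left(n \right)} = - \frac{2 \left(n - n\right) \frac{1}{-5 + \left(n - n\right)}}{5} = - \frac{2 \cdot 0 \frac{1}{-5 + 0}}{5} = - \frac{2 \cdot 0 \frac{1}{-5}}{5} = - \frac{2 \cdot 0 \left(- \frac{1}{5}\right)}{5} = \left(- \frac{1}{5}\right) 0 = 0$)
$F{\left(-82 \right)} - \frac{h{\left(-10,186 \right)}}{-37571} = 0 - \frac{-21560 - -1400 + 154 \cdot 186 + 186 \left(-10\right)}{-37571} = 0 - \left(-21560 + 1400 + 28644 - 1860\right) \left(- \frac{1}{37571}\right) = 0 - 6624 \left(- \frac{1}{37571}\right) = 0 - - \frac{6624}{37571} = 0 + \frac{6624}{37571} = \frac{6624}{37571}$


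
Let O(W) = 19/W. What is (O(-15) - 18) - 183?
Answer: -3034/15 ≈ -202.27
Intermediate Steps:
(O(-15) - 18) - 183 = (19/(-15) - 18) - 183 = (19*(-1/15) - 18) - 183 = (-19/15 - 18) - 183 = -289/15 - 183 = -3034/15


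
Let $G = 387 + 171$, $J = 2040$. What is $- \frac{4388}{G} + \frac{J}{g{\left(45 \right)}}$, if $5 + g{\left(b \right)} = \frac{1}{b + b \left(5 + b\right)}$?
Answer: $- \frac{665698078}{1600623} \approx -415.9$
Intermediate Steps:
$G = 558$
$g{\left(b \right)} = -5 + \frac{1}{b + b \left(5 + b\right)}$
$- \frac{4388}{G} + \frac{J}{g{\left(45 \right)}} = - \frac{4388}{558} + \frac{2040}{\frac{1}{45} \frac{1}{6 + 45} \left(1 - 1350 - 5 \cdot 45^{2}\right)} = \left(-4388\right) \frac{1}{558} + \frac{2040}{\frac{1}{45} \cdot \frac{1}{51} \left(1 - 1350 - 10125\right)} = - \frac{2194}{279} + \frac{2040}{\frac{1}{45} \cdot \frac{1}{51} \left(1 - 1350 - 10125\right)} = - \frac{2194}{279} + \frac{2040}{\frac{1}{45} \cdot \frac{1}{51} \left(-11474\right)} = - \frac{2194}{279} + \frac{2040}{- \frac{11474}{2295}} = - \frac{2194}{279} + 2040 \left(- \frac{2295}{11474}\right) = - \frac{2194}{279} - \frac{2340900}{5737} = - \frac{665698078}{1600623}$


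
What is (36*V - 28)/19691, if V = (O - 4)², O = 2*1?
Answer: 4/679 ≈ 0.0058910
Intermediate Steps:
O = 2
V = 4 (V = (2 - 4)² = (-2)² = 4)
(36*V - 28)/19691 = (36*4 - 28)/19691 = (144 - 28)*(1/19691) = 116*(1/19691) = 4/679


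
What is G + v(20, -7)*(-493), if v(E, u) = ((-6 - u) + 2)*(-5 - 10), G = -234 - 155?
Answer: 21796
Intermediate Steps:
G = -389
v(E, u) = 60 + 15*u (v(E, u) = (-4 - u)*(-15) = 60 + 15*u)
G + v(20, -7)*(-493) = -389 + (60 + 15*(-7))*(-493) = -389 + (60 - 105)*(-493) = -389 - 45*(-493) = -389 + 22185 = 21796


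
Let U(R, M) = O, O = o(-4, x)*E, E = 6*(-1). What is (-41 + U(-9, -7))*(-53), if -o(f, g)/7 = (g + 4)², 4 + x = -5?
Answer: -53477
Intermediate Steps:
x = -9 (x = -4 - 5 = -9)
o(f, g) = -7*(4 + g)² (o(f, g) = -7*(g + 4)² = -7*(4 + g)²)
E = -6
O = 1050 (O = -7*(4 - 9)²*(-6) = -7*(-5)²*(-6) = -7*25*(-6) = -175*(-6) = 1050)
U(R, M) = 1050
(-41 + U(-9, -7))*(-53) = (-41 + 1050)*(-53) = 1009*(-53) = -53477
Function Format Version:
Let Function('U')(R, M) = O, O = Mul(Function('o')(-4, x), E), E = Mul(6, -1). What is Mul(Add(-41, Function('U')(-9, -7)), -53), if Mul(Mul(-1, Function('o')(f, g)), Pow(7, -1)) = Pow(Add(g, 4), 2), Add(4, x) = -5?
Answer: -53477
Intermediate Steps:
x = -9 (x = Add(-4, -5) = -9)
Function('o')(f, g) = Mul(-7, Pow(Add(4, g), 2)) (Function('o')(f, g) = Mul(-7, Pow(Add(g, 4), 2)) = Mul(-7, Pow(Add(4, g), 2)))
E = -6
O = 1050 (O = Mul(Mul(-7, Pow(Add(4, -9), 2)), -6) = Mul(Mul(-7, Pow(-5, 2)), -6) = Mul(Mul(-7, 25), -6) = Mul(-175, -6) = 1050)
Function('U')(R, M) = 1050
Mul(Add(-41, Function('U')(-9, -7)), -53) = Mul(Add(-41, 1050), -53) = Mul(1009, -53) = -53477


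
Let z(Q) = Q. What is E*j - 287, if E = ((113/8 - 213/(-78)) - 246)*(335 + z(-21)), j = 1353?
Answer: -5062219775/52 ≈ -9.7350e+7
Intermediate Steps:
E = -3741467/52 (E = ((113/8 - 213/(-78)) - 246)*(335 - 21) = ((113*(⅛) - 213*(-1/78)) - 246)*314 = ((113/8 + 71/26) - 246)*314 = (1753/104 - 246)*314 = -23831/104*314 = -3741467/52 ≈ -71951.)
E*j - 287 = -3741467/52*1353 - 287 = -5062204851/52 - 287 = -5062219775/52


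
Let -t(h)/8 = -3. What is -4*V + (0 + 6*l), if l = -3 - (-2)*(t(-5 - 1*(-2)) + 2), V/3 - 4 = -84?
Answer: 1254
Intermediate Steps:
V = -240 (V = 12 + 3*(-84) = 12 - 252 = -240)
t(h) = 24 (t(h) = -8*(-3) = 24)
l = 49 (l = -3 - (-2)*(24 + 2) = -3 - (-2)*26 = -3 - 1*(-52) = -3 + 52 = 49)
-4*V + (0 + 6*l) = -4*(-240) + (0 + 6*49) = 960 + (0 + 294) = 960 + 294 = 1254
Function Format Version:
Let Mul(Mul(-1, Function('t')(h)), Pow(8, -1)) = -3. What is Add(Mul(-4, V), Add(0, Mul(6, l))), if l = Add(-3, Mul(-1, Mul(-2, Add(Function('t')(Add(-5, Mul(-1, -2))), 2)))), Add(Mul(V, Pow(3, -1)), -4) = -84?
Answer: 1254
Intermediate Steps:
V = -240 (V = Add(12, Mul(3, -84)) = Add(12, -252) = -240)
Function('t')(h) = 24 (Function('t')(h) = Mul(-8, -3) = 24)
l = 49 (l = Add(-3, Mul(-1, Mul(-2, Add(24, 2)))) = Add(-3, Mul(-1, Mul(-2, 26))) = Add(-3, Mul(-1, -52)) = Add(-3, 52) = 49)
Add(Mul(-4, V), Add(0, Mul(6, l))) = Add(Mul(-4, -240), Add(0, Mul(6, 49))) = Add(960, Add(0, 294)) = Add(960, 294) = 1254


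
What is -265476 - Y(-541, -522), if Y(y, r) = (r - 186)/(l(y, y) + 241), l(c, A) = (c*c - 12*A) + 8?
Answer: -39744677082/149711 ≈ -2.6548e+5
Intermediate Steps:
l(c, A) = 8 + c² - 12*A (l(c, A) = (c² - 12*A) + 8 = 8 + c² - 12*A)
Y(y, r) = (-186 + r)/(249 + y² - 12*y) (Y(y, r) = (r - 186)/((8 + y² - 12*y) + 241) = (-186 + r)/(249 + y² - 12*y))
-265476 - Y(-541, -522) = -265476 - (-186 - 522)/(249 + (-541)² - 12*(-541)) = -265476 - (-708)/(249 + 292681 + 6492) = -265476 - (-708)/299422 = -265476 - 1*(-354/149711) = -265476 + 354/149711 = -39744677082/149711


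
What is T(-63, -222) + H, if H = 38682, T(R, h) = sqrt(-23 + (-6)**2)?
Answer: 38682 + sqrt(13) ≈ 38686.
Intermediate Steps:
T(R, h) = sqrt(13) (T(R, h) = sqrt(-23 + 36) = sqrt(13))
T(-63, -222) + H = sqrt(13) + 38682 = 38682 + sqrt(13)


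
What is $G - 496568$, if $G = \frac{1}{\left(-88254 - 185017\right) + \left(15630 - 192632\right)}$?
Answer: $- \frac{223591163065}{450273} \approx -4.9657 \cdot 10^{5}$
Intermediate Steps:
$G = - \frac{1}{450273}$ ($G = \frac{1}{-273271 + \left(15630 - 192632\right)} = \frac{1}{-273271 - 177002} = \frac{1}{-450273} = - \frac{1}{450273} \approx -2.2209 \cdot 10^{-6}$)
$G - 496568 = - \frac{1}{450273} - 496568 = - \frac{223591163065}{450273}$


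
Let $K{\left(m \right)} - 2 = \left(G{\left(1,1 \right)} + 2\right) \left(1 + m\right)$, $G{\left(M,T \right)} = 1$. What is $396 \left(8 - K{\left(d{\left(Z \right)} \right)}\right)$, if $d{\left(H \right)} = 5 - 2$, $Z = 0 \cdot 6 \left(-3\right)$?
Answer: $-2376$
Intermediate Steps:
$Z = 0$ ($Z = 0 \left(-3\right) = 0$)
$d{\left(H \right)} = 3$
$K{\left(m \right)} = 5 + 3 m$ ($K{\left(m \right)} = 2 + \left(1 + 2\right) \left(1 + m\right) = 2 + 3 \left(1 + m\right) = 2 + \left(3 + 3 m\right) = 5 + 3 m$)
$396 \left(8 - K{\left(d{\left(Z \right)} \right)}\right) = 396 \left(8 - \left(5 + 3 \cdot 3\right)\right) = 396 \left(8 - \left(5 + 9\right)\right) = 396 \left(8 - 14\right) = 396 \left(-6\right) = -2376$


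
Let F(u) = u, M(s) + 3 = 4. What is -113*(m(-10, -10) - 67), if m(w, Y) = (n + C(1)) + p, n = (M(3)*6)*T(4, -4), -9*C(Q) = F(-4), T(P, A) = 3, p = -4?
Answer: 53449/9 ≈ 5938.8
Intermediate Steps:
M(s) = 1 (M(s) = -3 + 4 = 1)
C(Q) = 4/9 (C(Q) = -⅑*(-4) = 4/9)
n = 18 (n = (1*6)*3 = 6*3 = 18)
m(w, Y) = 130/9 (m(w, Y) = (18 + 4/9) - 4 = 166/9 - 4 = 130/9)
-113*(m(-10, -10) - 67) = -113*(130/9 - 67) = -113*(-473/9) = 53449/9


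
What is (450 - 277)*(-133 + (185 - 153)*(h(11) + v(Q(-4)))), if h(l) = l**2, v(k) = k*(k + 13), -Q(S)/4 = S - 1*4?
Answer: 8618687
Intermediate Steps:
Q(S) = 16 - 4*S (Q(S) = -4*(S - 1*4) = -4*(S - 4) = -4*(-4 + S) = 16 - 4*S)
v(k) = k*(13 + k)
(450 - 277)*(-133 + (185 - 153)*(h(11) + v(Q(-4)))) = (450 - 277)*(-133 + (185 - 153)*(11**2 + (16 - 4*(-4))*(13 + (16 - 4*(-4))))) = 173*(-133 + 32*(121 + (16 + 16)*(13 + (16 + 16)))) = 173*(-133 + 32*(121 + 32*(13 + 32))) = 173*(-133 + 32*(121 + 32*45)) = 173*(-133 + 32*(121 + 1440)) = 173*(-133 + 32*1561) = 173*(-133 + 49952) = 173*49819 = 8618687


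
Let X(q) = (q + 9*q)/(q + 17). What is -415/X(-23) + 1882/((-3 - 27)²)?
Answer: -90407/10350 ≈ -8.7350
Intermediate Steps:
X(q) = 10*q/(17 + q) (X(q) = (10*q)/(17 + q) = 10*q/(17 + q))
-415/X(-23) + 1882/((-3 - 27)²) = -415/(10*(-23)/(17 - 23)) + 1882/((-3 - 27)²) = -415/(10*(-23)/(-6)) + 1882/((-30)²) = -415/(10*(-23)*(-⅙)) + 1882/900 = -415/115/3 + 1882*(1/900) = -415*3/115 + 941/450 = -249/23 + 941/450 = -90407/10350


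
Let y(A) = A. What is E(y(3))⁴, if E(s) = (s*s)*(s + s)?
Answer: 8503056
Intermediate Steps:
E(s) = 2*s³ (E(s) = s²*(2*s) = 2*s³)
E(y(3))⁴ = (2*3³)⁴ = (2*27)⁴ = 54⁴ = 8503056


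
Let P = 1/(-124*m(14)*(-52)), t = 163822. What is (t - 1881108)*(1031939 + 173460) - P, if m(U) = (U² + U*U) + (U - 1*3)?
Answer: -5379024608908122017/2598544 ≈ -2.0700e+12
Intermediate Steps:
m(U) = -3 + U + 2*U² (m(U) = (U² + U²) + (U - 3) = 2*U² + (-3 + U) = -3 + U + 2*U²)
P = 1/2598544 (P = 1/(-124*(-3 + 14 + 2*14²)*(-52)) = 1/(-124*(-3 + 14 + 2*196)*(-52)) = 1/(-124*(-3 + 14 + 392)*(-52)) = 1/(-124*403*(-52)) = 1/(-49972*(-52)) = 1/2598544 ≈ 3.8483e-7)
(t - 1881108)*(1031939 + 173460) - P = (163822 - 1881108)*(1031939 + 173460) - 1*1/2598544 = -1717286*1205399 - 1/2598544 = -2070014827114 - 1/2598544 = -5379024608908122017/2598544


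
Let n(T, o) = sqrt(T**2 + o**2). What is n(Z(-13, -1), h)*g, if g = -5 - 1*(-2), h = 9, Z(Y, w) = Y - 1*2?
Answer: -9*sqrt(34) ≈ -52.479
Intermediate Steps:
Z(Y, w) = -2 + Y (Z(Y, w) = Y - 2 = -2 + Y)
g = -3 (g = -5 + 2 = -3)
n(Z(-13, -1), h)*g = sqrt((-2 - 13)**2 + 9**2)*(-3) = sqrt((-15)**2 + 81)*(-3) = sqrt(225 + 81)*(-3) = sqrt(306)*(-3) = (3*sqrt(34))*(-3) = -9*sqrt(34)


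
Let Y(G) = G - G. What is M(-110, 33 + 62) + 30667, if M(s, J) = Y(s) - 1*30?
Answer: 30637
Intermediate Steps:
Y(G) = 0
M(s, J) = -30 (M(s, J) = 0 - 1*30 = 0 - 30 = -30)
M(-110, 33 + 62) + 30667 = -30 + 30667 = 30637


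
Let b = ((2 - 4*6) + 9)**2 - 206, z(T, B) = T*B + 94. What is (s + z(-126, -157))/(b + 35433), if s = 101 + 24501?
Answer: 22239/17698 ≈ 1.2566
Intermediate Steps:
z(T, B) = 94 + B*T (z(T, B) = B*T + 94 = 94 + B*T)
s = 24602
b = -37 (b = ((2 - 24) + 9)**2 - 206 = (-22 + 9)**2 - 206 = (-13)**2 - 206 = 169 - 206 = -37)
(s + z(-126, -157))/(b + 35433) = (24602 + (94 - 157*(-126)))/(-37 + 35433) = (24602 + (94 + 19782))/35396 = (24602 + 19876)*(1/35396) = 44478*(1/35396) = 22239/17698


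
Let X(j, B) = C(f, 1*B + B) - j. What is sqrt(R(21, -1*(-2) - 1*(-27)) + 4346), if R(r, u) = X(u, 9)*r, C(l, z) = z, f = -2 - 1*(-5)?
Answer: sqrt(4115) ≈ 64.148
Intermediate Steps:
f = 3 (f = -2 + 5 = 3)
X(j, B) = -j + 2*B (X(j, B) = (1*B + B) - j = (B + B) - j = 2*B - j = -j + 2*B)
R(r, u) = r*(18 - u) (R(r, u) = (-u + 2*9)*r = (-u + 18)*r = (18 - u)*r = r*(18 - u))
sqrt(R(21, -1*(-2) - 1*(-27)) + 4346) = sqrt(21*(18 - (-1*(-2) - 1*(-27))) + 4346) = sqrt(21*(18 - (2 + 27)) + 4346) = sqrt(21*(18 - 1*29) + 4346) = sqrt(21*(18 - 29) + 4346) = sqrt(21*(-11) + 4346) = sqrt(-231 + 4346) = sqrt(4115)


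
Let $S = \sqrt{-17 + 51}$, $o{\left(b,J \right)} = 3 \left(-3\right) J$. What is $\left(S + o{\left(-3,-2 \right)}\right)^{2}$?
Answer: $\left(18 + \sqrt{34}\right)^{2} \approx 567.91$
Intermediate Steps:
$o{\left(b,J \right)} = - 9 J$
$S = \sqrt{34} \approx 5.8309$
$\left(S + o{\left(-3,-2 \right)}\right)^{2} = \left(\sqrt{34} - -18\right)^{2} = \left(\sqrt{34} + 18\right)^{2} = \left(18 + \sqrt{34}\right)^{2}$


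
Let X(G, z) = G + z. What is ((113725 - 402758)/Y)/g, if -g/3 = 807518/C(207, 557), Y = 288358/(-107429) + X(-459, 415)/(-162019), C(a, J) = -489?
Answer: 103393816313359/4756398917628 ≈ 21.738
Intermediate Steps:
Y = -5890146/2194621 (Y = 288358/(-107429) + (-459 + 415)/(-162019) = 288358*(-1/107429) - 44*(-1/162019) = -41194/15347 + 4/14729 = -5890146/2194621 ≈ -2.6839)
g = 807518/163 (g = -2422554/(-489) = -2422554*(-1)/489 = -3*(-807518/489) = 807518/163 ≈ 4954.1)
((113725 - 402758)/Y)/g = ((113725 - 402758)/(-5890146/2194621))/(807518/163) = -289033*(-2194621/5890146)*(163/807518) = (634317891493/5890146)*(163/807518) = 103393816313359/4756398917628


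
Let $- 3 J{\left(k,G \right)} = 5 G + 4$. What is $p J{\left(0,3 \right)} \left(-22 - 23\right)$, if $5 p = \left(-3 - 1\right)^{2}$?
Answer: $912$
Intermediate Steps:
$J{\left(k,G \right)} = - \frac{4}{3} - \frac{5 G}{3}$ ($J{\left(k,G \right)} = - \frac{5 G + 4}{3} = - \frac{4 + 5 G}{3} = - \frac{4}{3} - \frac{5 G}{3}$)
$p = \frac{16}{5}$ ($p = \frac{\left(-3 - 1\right)^{2}}{5} = \frac{\left(-4\right)^{2}}{5} = \frac{1}{5} \cdot 16 = \frac{16}{5} \approx 3.2$)
$p J{\left(0,3 \right)} \left(-22 - 23\right) = \frac{16 \left(- \frac{4}{3} - 5\right)}{5} \left(-22 - 23\right) = \frac{16}{5} \left(- \frac{19}{3}\right) \left(-45\right) = \left(- \frac{304}{15}\right) \left(-45\right) = 912$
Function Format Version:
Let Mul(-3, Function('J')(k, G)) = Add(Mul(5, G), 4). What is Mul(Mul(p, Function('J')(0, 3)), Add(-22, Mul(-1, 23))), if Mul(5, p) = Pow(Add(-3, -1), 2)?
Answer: 912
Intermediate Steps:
Function('J')(k, G) = Add(Rational(-4, 3), Mul(Rational(-5, 3), G)) (Function('J')(k, G) = Mul(Rational(-1, 3), Add(Mul(5, G), 4)) = Mul(Rational(-1, 3), Add(4, Mul(5, G))) = Add(Rational(-4, 3), Mul(Rational(-5, 3), G)))
p = Rational(16, 5) (p = Mul(Rational(1, 5), Pow(Add(-3, -1), 2)) = Mul(Rational(1, 5), Pow(-4, 2)) = Mul(Rational(1, 5), 16) = Rational(16, 5) ≈ 3.2000)
Mul(Mul(p, Function('J')(0, 3)), Add(-22, Mul(-1, 23))) = Mul(Mul(Rational(16, 5), Add(Rational(-4, 3), Mul(Rational(-5, 3), 3))), Add(-22, Mul(-1, 23))) = Mul(Mul(Rational(16, 5), Add(Rational(-4, 3), -5)), Add(-22, -23)) = Mul(Mul(Rational(16, 5), Rational(-19, 3)), -45) = Mul(Rational(-304, 15), -45) = 912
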